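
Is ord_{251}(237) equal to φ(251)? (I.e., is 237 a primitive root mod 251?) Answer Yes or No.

φ(251) = 251 − 1 = 250 = 2 · 5^3.
Test 237^(250/q) mod 251 for each prime factor q of 250:
237^125 ≡ 1 (mod 251)  [q = 2: ≡ 1 ✗]
237^50 ≡ 113 (mod 251)  [q = 5: ≢ 1 ✓]
Since 237^125 ≡ 1, the order of 237 divides 125 < 250, so 237 is not a primitive root.

No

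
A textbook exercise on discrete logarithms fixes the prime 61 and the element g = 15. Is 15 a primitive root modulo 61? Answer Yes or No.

No

φ(61) = 61 − 1 = 60 = 2^2 · 3 · 5.
Test 15^(60/q) mod 61 for each prime factor q of 60:
15^30 ≡ 1 (mod 61)  [q = 2: ≡ 1 ✗]
15^20 ≡ 47 (mod 61)  [q = 3: ≢ 1 ✓]
15^12 ≡ 58 (mod 61)  [q = 5: ≢ 1 ✓]
Since 15^30 ≡ 1, the order of 15 divides 30 < 60, so 15 is not a primitive root.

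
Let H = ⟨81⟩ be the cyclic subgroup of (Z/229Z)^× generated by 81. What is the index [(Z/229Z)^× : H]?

4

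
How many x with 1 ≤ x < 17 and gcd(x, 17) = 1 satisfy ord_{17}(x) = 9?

φ(17) = 17 − 1 = 16 = 2^4.
(Z/17Z)^× is cyclic (|G| = 16); a cyclic group of order m has exactly φ(d) elements of each order d | m, and none otherwise.
Since 9 ∤ 16, the count is 0.

0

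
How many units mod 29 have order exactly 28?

12

φ(29) = 29 − 1 = 28 = 2^2 · 7.
Since (Z/29Z)^× is cyclic of order 28, the number of elements of order d is φ(d) when d | 28 and 0 otherwise.
28 = 2^2 · 7 divides 28, and φ(28) = 12.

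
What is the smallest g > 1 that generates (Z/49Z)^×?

φ(49) = φ(7^2) = 7·(7−1) = 42 = 2 · 3 · 7.
g is a primitive root iff g^(42/q) ≢ 1 (mod 49) for each prime q ∈ {2, 3, 7}.
g = 2: 2^21 ≡ 1 — hits 1, so not a primitive root.
g = 3: 3^21 ≡ 48; 3^14 ≡ 30; 3^6 ≡ 43 — none is 1, so 3 is a primitive root.
The smallest primitive root modulo 49 is 3.

3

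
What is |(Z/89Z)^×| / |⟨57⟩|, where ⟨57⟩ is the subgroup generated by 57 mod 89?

4

The order of 57 must divide φ(89) = 89 − 1 = 88 = 2^3 · 11.
Divisors of 88: 1, 2, 4, 8, 11, 22, 44, 88.
Compute 57^d (mod 89) for the divisors d until we hit 1:
57^1 ≡ 57 (mod 89)
57^2 ≡ 45 (mod 89)
57^4 ≡ 67 (mod 89)
57^8 ≡ 39 (mod 89)
57^11 ≡ 88 (mod 89)
57^22 ≡ 1 (mod 89) ✓
The order of 57 is 22, so the subgroup it generates has 22 elements.
Index = |(Z/89Z)^×| / |⟨57⟩| = 88 / 22 = 4.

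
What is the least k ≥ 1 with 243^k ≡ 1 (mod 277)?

69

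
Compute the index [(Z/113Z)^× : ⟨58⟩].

By Lagrange's theorem, ord_113(58) divides φ(113) = 113 − 1 = 112 = 2^4 · 7.
Divisors of 112: 1, 2, 4, 7, 8, 14, 16, 28, 56, 112.
Evaluate successive powers at the divisors of 112:
58^1 ≡ 58 (mod 113)
58^2 ≡ 87 (mod 113)
58^4 ≡ 111 (mod 113)
58^7 ≡ 78 (mod 113)
58^8 ≡ 4 (mod 113)
58^14 ≡ 95 (mod 113)
58^16 ≡ 16 (mod 113)
58^28 ≡ 98 (mod 113)
58^56 ≡ 112 (mod 113)
58^112 ≡ 1 (mod 113) ✓
So ord_113(58) = 112, hence |⟨58⟩| = 112.
Index = |(Z/113Z)^×| / |⟨58⟩| = 112 / 112 = 1.

1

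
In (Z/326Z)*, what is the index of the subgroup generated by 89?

ord(89) | φ(326) = φ(2)·φ(163) = 1·162 = 162 = 2 · 3^4.
Divisors of 162: 1, 2, 3, 6, 9, 18, 27, 54, 81, 162.
Test each divisor d:
89^1 ≡ 89 (mod 326)
89^2 ≡ 97 (mod 326)
89^3 ≡ 157 (mod 326)
89^6 ≡ 199 (mod 326)
89^9 ≡ 273 (mod 326)
89^18 ≡ 201 (mod 326)
89^27 ≡ 105 (mod 326)
89^54 ≡ 267 (mod 326)
89^81 ≡ 325 (mod 326)
89^162 ≡ 1 (mod 326) ✓
Thus |⟨89⟩| = ord(89) = 162.
[(Z/326Z)^× : ⟨89⟩] = 162/162 = 1.

1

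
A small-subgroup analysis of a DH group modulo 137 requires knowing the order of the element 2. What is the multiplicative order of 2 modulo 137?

68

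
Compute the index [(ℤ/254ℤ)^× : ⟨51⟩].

3

ord(51) | φ(254) = φ(2)·φ(127) = 1·126 = 126 = 2 · 3^2 · 7.
Divisors of 126: 1, 2, 3, 6, 7, 9, 14, 18, 21, 42, 63, 126.
Test each divisor d:
51^1 ≡ 51 (mod 254)
51^2 ≡ 61 (mod 254)
51^3 ≡ 63 (mod 254)
51^6 ≡ 159 (mod 254)
51^7 ≡ 235 (mod 254)
51^9 ≡ 111 (mod 254)
51^14 ≡ 107 (mod 254)
51^18 ≡ 129 (mod 254)
51^21 ≡ 253 (mod 254)
51^42 ≡ 1 (mod 254) ✓
Thus |⟨51⟩| = ord(51) = 42.
Index = |(Z/254Z)^×| / |⟨51⟩| = 126 / 42 = 3.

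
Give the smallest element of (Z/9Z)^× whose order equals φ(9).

2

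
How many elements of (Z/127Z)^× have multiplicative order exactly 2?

φ(127) = 127 − 1 = 126 = 2 · 3^2 · 7.
Since (Z/127Z)^× is cyclic of order 126, the number of elements of order d is φ(d) when d | 126 and 0 otherwise.
2 | 126, and φ(2) = 2 − 1 = 1.

1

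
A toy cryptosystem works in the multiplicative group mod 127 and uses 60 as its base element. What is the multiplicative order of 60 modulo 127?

63

By Lagrange's theorem, ord_127(60) divides φ(127) = 127 − 1 = 126 = 2 · 3^2 · 7.
Divisors of 126: 1, 2, 3, 6, 7, 9, 14, 18, 21, 42, 63, 126.
Check 60^d mod 127 for each divisor in increasing order:
60^1 ≡ 60 (mod 127)
60^2 ≡ 44 (mod 127)
60^3 ≡ 100 (mod 127)
60^6 ≡ 94 (mod 127)
60^7 ≡ 52 (mod 127)
60^9 ≡ 2 (mod 127)
60^14 ≡ 37 (mod 127)
60^18 ≡ 4 (mod 127)
60^21 ≡ 19 (mod 127)
60^42 ≡ 107 (mod 127)
60^63 ≡ 1 (mod 127) ✓
So ord_127(60) = 63.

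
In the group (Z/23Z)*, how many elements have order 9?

0

φ(23) = 23 − 1 = 22 = 2 · 11.
(Z/23Z)^× is cyclic (|G| = 22); a cyclic group of order m has exactly φ(d) elements of each order d | m, and none otherwise.
Here 22 is not a multiple of 9, so there are no elements of order 9.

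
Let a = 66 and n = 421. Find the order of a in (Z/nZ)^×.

420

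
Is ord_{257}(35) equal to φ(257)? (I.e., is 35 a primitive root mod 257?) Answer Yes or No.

No

φ(257) = 257 − 1 = 256 = 2^8.
It suffices to check that the order of 35 is not a proper divisor of 256: compute 35^(256/q) for q ∈ {2}.
35^128 ≡ 1 (mod 257)  [q = 2: ≡ 1 ✗]
35^128 ≡ 1 shows ord(35) | 128, strictly less than φ(257); not a primitive root.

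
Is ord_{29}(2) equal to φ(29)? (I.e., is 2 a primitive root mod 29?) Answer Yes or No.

φ(29) = 29 − 1 = 28 = 2^2 · 7.
Test 2^(28/q) mod 29 for each prime factor q of 28:
2^14 ≡ 28 (mod 29)  [q = 2: ≢ 1 ✓]
2^4 ≡ 16 (mod 29)  [q = 7: ≢ 1 ✓]
All checks pass, so 2 has order 28 and is a primitive root modulo 29.

Yes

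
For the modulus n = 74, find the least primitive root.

φ(74) = φ(2)·φ(37) = 1·36 = 36 = 2^2 · 3^2.
Test candidates g = 2, 3, … against the prime factors q ∈ {2, 3} of φ(74): g is a generator iff g^(36/q) ≢ 1 for every such q.
g = 2: gcd(2, 74) = 2 > 1, not a unit — skip.
g = 3: 3^18 ≡ 1 — hits 1, so not a primitive root.
g = 4: gcd(4, 74) = 2 > 1, not a unit — skip.
g = 5: 5^18 ≡ 73; 5^12 ≡ 47 — none is 1, so 5 is a primitive root.
So 5 is the smallest generator of (Z/74Z)^×.

5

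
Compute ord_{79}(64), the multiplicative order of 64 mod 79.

13

The order of 64 must divide φ(79) = 79 − 1 = 78 = 2 · 3 · 13.
Divisors of 78: 1, 2, 3, 6, 13, 26, 39, 78.
Evaluate successive powers at the divisors of 78:
64^1 ≡ 64 (mod 79)
64^2 ≡ 67 (mod 79)
64^3 ≡ 22 (mod 79)
64^6 ≡ 10 (mod 79)
64^13 ≡ 1 (mod 79) ✓
So ord_79(64) = 13.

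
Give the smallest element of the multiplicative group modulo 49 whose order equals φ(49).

3

φ(49) = φ(7^2) = 7·(7−1) = 42 = 2 · 3 · 7.
Test candidates g = 2, 3, … against the prime factors q ∈ {2, 3, 7} of φ(49): g is a generator iff g^(42/q) ≢ 1 for every such q.
g = 2: 2^21 ≡ 1 — hits 1, so not a primitive root.
g = 3: 3^21 ≡ 48; 3^14 ≡ 30; 3^6 ≡ 43 — none is 1, so 3 is a primitive root.
Hence the least primitive root of 49 is 3.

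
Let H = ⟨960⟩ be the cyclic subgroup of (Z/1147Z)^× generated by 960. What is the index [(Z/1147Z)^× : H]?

30

The order of 960 must divide φ(1147) = φ(31·37) = (31−1)·(37−1) = 30·36 = 1080 = 2^3 · 3^3 · 5.
Divisors of 1080: 1, 2, 3, 4, 5, 6, 8, 9, 10, 12, 15, 18, 20, 24, 27, 30, 36, 40, 45, 54, 60, 72, 90, 108, 120, 135, 180, 216, 270, 360, 540, 1080.
Evaluate successive powers at the divisors of 1080:
960^1 ≡ 960 (mod 1147)
960^2 ≡ 559 (mod 1147)
960^3 ≡ 991 (mod 1147)
960^4 ≡ 497 (mod 1147)
960^5 ≡ 1115 (mod 1147)
960^6 ≡ 249 (mod 1147)
960^8 ≡ 404 (mod 1147)
960^9 ≡ 154 (mod 1147)
960^10 ≡ 1024 (mod 1147)
960^12 ≡ 63 (mod 1147)
960^15 ≡ 495 (mod 1147)
960^18 ≡ 776 (mod 1147)
960^20 ≡ 218 (mod 1147)
960^24 ≡ 528 (mod 1147)
960^27 ≡ 216 (mod 1147)
960^30 ≡ 714 (mod 1147)
960^36 ≡ 1 (mod 1147) ✓
So ord_1147(960) = 36, hence |⟨960⟩| = 36.
The index is φ(1147) / ord(960) = 1080 / 36 = 30.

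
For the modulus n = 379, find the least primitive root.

φ(379) = 379 − 1 = 378 = 2 · 3^3 · 7.
Test candidates g = 2, 3, … against the prime factors q ∈ {2, 3, 7} of φ(379): g is a generator iff g^(378/q) ≢ 1 for every such q.
g = 2: 2^189 ≡ 378; 2^126 ≡ 327; 2^54 ≡ 125 — none is 1, so 2 is a primitive root.
So 2 is the smallest generator of (Z/379Z)^×.

2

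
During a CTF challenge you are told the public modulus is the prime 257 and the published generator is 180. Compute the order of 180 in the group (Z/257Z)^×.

Since 180 ∈ (Z/257Z)^×, its order divides φ(257) = 257 − 1 = 256 = 2^8.
Divisors of 256: 1, 2, 4, 8, 16, 32, 64, 128, 256.
Test each divisor d:
180^1 ≡ 180 (mod 257)
180^2 ≡ 18 (mod 257)
180^4 ≡ 67 (mod 257)
180^8 ≡ 120 (mod 257)
180^16 ≡ 8 (mod 257)
180^32 ≡ 64 (mod 257)
180^64 ≡ 241 (mod 257)
180^128 ≡ 256 (mod 257)
180^256 ≡ 1 (mod 257) ✓
The smallest such exponent is 256, so the order of 180 is 256.

256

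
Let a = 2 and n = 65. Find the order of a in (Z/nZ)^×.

12

ord(2) | φ(65) = φ(5·13) = (5−1)·(13−1) = 4·12 = 48 = 2^4 · 3.
Divisors of 48: 1, 2, 3, 4, 6, 8, 12, 16, 24, 48.
Compute 2^d (mod 65) for the divisors d until we hit 1:
2^1 ≡ 2 (mod 65)
2^2 ≡ 4 (mod 65)
2^3 ≡ 8 (mod 65)
2^4 ≡ 16 (mod 65)
2^6 ≡ 64 (mod 65)
2^8 ≡ 61 (mod 65)
2^12 ≡ 1 (mod 65) ✓
Therefore the multiplicative order of 2 modulo 65 is 12.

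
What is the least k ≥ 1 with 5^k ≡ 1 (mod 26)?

4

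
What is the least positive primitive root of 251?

φ(251) = 251 − 1 = 250 = 2 · 5^3.
Test candidates g = 2, 3, … against the prime factors q ∈ {2, 5} of φ(251): g is a generator iff g^(250/q) ≢ 1 for every such q.
g = 2: 2^125 ≡ 250; 2^50 ≡ 1 — hits 1, so not a primitive root.
g = 3: 3^125 ≡ 1 — hits 1, so not a primitive root.
g = 4: 4^125 ≡ 1 — hits 1, so not a primitive root.
g = 5: 5^125 ≡ 1 — hits 1, so not a primitive root.
g = 6: 6^125 ≡ 250; 6^50 ≡ 219 — none is 1, so 6 is a primitive root.
The smallest primitive root modulo 251 is 6.

6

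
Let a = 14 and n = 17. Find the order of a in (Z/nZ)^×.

16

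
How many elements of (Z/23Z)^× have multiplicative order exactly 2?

φ(23) = 23 − 1 = 22 = 2 · 11.
In a cyclic group of order 22, there are φ(d) elements of order d for each divisor d of 22, and zero for non-divisors.
2 | 22, and φ(2) = 2 − 1 = 1.

1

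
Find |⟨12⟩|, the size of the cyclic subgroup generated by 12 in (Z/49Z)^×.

42

ord(12) | φ(49) = φ(7^2) = 7·(7−1) = 42 = 2 · 3 · 7.
Divisors of 42: 1, 2, 3, 6, 7, 14, 21, 42.
Compute 12^d (mod 49) for the divisors d until we hit 1:
12^1 ≡ 12 (mod 49)
12^2 ≡ 46 (mod 49)
12^3 ≡ 13 (mod 49)
12^6 ≡ 22 (mod 49)
12^7 ≡ 19 (mod 49)
12^14 ≡ 18 (mod 49)
12^21 ≡ 48 (mod 49)
12^42 ≡ 1 (mod 49) ✓
Therefore the multiplicative order of 12 modulo 49 is 42.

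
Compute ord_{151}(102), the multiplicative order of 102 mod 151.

150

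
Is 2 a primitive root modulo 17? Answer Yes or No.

φ(17) = 17 − 1 = 16 = 2^4.
An element g generates (Z/17Z)^× iff g^(16/q) ≢ 1 (mod 17) for each prime q ∈ {2}.
2^8 ≡ 1 (mod 17)  [q = 2: ≡ 1 ✗]
2^8 ≡ 1 shows ord(2) | 8, strictly less than φ(17); not a primitive root.

No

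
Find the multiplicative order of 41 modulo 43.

7

Since 41 ∈ (Z/43Z)^×, its order divides φ(43) = 43 − 1 = 42 = 2 · 3 · 7.
Divisors of 42: 1, 2, 3, 6, 7, 14, 21, 42.
Compute 41^d (mod 43) for the divisors d until we hit 1:
41^1 ≡ 41 (mod 43)
41^2 ≡ 4 (mod 43)
41^3 ≡ 35 (mod 43)
41^6 ≡ 21 (mod 43)
41^7 ≡ 1 (mod 43) ✓
So ord_43(41) = 7.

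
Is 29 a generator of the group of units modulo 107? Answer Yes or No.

No

φ(107) = 107 − 1 = 106 = 2 · 53.
29 is a primitive root mod 107 iff 29^(φ(107)/q) ≢ 1 for every prime q | φ(107), i.e. q ∈ {2, 53}.
29^53 ≡ 1 (mod 107)  [q = 2: ≡ 1 ✗]
29^2 ≡ 92 (mod 107)  [q = 53: ≢ 1 ✓]
29^53 ≡ 1 shows ord(29) | 53, strictly less than φ(107); not a primitive root.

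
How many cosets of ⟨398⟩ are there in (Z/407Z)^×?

By Lagrange's theorem, ord_407(398) divides φ(407) = φ(11·37) = (11−1)·(37−1) = 10·36 = 360 = 2^3 · 3^2 · 5.
Divisors of 360: 1, 2, 3, 4, 5, 6, 8, 9, 10, 12, 15, 18, 20, 24, 30, 36, 40, 45, 60, 72, 90, 120, 180, 360.
Check 398^d mod 407 for each divisor in increasing order:
398^1 ≡ 398 (mod 407)
398^2 ≡ 81 (mod 407)
398^3 ≡ 85 (mod 407)
398^4 ≡ 49 (mod 407)
398^5 ≡ 373 (mod 407)
398^6 ≡ 306 (mod 407)
398^8 ≡ 366 (mod 407)
398^9 ≡ 369 (mod 407)
398^10 ≡ 342 (mod 407)
398^12 ≡ 26 (mod 407)
398^15 ≡ 175 (mod 407)
398^18 ≡ 223 (mod 407)
398^20 ≡ 155 (mod 407)
398^24 ≡ 269 (mod 407)
398^30 ≡ 100 (mod 407)
398^36 ≡ 75 (mod 407)
398^40 ≡ 12 (mod 407)
398^45 ≡ 406 (mod 407)
398^60 ≡ 232 (mod 407)
398^72 ≡ 334 (mod 407)
398^90 ≡ 1 (mod 407) ✓
So ord_407(398) = 90, hence |⟨398⟩| = 90.
The index is φ(407) / ord(398) = 360 / 90 = 4.

4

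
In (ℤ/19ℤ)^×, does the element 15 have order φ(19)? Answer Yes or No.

Yes

φ(19) = 19 − 1 = 18 = 2 · 3^2.
Test 15^(18/q) mod 19 for each prime factor q of 18:
15^9 ≡ 18 (mod 19)  [q = 2: ≢ 1 ✓]
15^6 ≡ 11 (mod 19)  [q = 3: ≢ 1 ✓]
Every test exponent gives a nontrivial residue, hence 15 generates the full group.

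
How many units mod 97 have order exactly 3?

2

φ(97) = 97 − 1 = 96 = 2^5 · 3.
Since (Z/97Z)^× is cyclic of order 96, the number of elements of order d is φ(d) when d | 96 and 0 otherwise.
3 | 96, and φ(3) = 3 − 1 = 2.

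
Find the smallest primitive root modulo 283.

3

φ(283) = 283 − 1 = 282 = 2 · 3 · 47.
g is a primitive root iff g^(282/q) ≢ 1 (mod 283) for each prime q ∈ {2, 3, 47}.
g = 2: 2^141 ≡ 282; 2^94 ≡ 1 — hits 1, so not a primitive root.
g = 3: 3^141 ≡ 282; 3^94 ≡ 238; 3^6 ≡ 163 — none is 1, so 3 is a primitive root.
So 3 is the smallest generator of (Z/283Z)^×.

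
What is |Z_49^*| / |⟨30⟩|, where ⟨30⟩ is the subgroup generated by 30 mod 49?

14

By Lagrange's theorem, ord_49(30) divides φ(49) = φ(7^2) = 7·(7−1) = 42 = 2 · 3 · 7.
Divisors of 42: 1, 2, 3, 6, 7, 14, 21, 42.
Evaluate successive powers at the divisors of 42:
30^1 ≡ 30
30^2 ≡ 18
30^3 ≡ 1
The order of 30 is 3, so the subgroup it generates has 3 elements.
The index is φ(49) / ord(30) = 42 / 3 = 14.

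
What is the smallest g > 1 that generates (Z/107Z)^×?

2

φ(107) = 107 − 1 = 106 = 2 · 53.
g is a primitive root iff g^(106/q) ≢ 1 (mod 107) for each prime q ∈ {2, 53}.
g = 2: 2^53 ≡ 106; 2^2 ≡ 4 — none is 1, so 2 is a primitive root.
So 2 is the smallest generator of (Z/107Z)^×.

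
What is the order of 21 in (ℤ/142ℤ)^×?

70

Since 21 ∈ (Z/142Z)^×, its order divides φ(142) = φ(2)·φ(71) = 1·70 = 70 = 2 · 5 · 7.
Divisors of 70: 1, 2, 5, 7, 10, 14, 35, 70.
Test each divisor d:
21^1 ≡ 21
21^2 ≡ 15
21^5 ≡ 39
21^7 ≡ 17
21^10 ≡ 101
21^14 ≡ 5
21^35 ≡ 141
21^70 ≡ 1
Therefore the multiplicative order of 21 modulo 142 is 70.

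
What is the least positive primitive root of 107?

φ(107) = 107 − 1 = 106 = 2 · 53.
Test candidates g = 2, 3, … against the prime factors q ∈ {2, 53} of φ(107): g is a generator iff g^(106/q) ≢ 1 for every such q.
g = 2: 2^53 ≡ 106; 2^2 ≡ 4 — none is 1, so 2 is a primitive root.
Hence the least primitive root of 107 is 2.

2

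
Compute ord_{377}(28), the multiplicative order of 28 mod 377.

12

By Lagrange's theorem, ord_377(28) divides φ(377) = φ(13·29) = (13−1)·(29−1) = 12·28 = 336 = 2^4 · 3 · 7.
Divisors of 336: 1, 2, 3, 4, 6, 7, 8, 12, 14, 16, 21, 24, 28, 42, 48, 56, 84, 112, 168, 336.
Compute 28^d (mod 377) for the divisors d until we hit 1:
28^1 ≡ 28 (mod 377)
28^2 ≡ 30 (mod 377)
28^3 ≡ 86 (mod 377)
28^4 ≡ 146 (mod 377)
28^6 ≡ 233 (mod 377)
28^7 ≡ 115 (mod 377)
28^8 ≡ 204 (mod 377)
28^12 ≡ 1 (mod 377) ✓
The smallest such exponent is 12, so the order of 28 is 12.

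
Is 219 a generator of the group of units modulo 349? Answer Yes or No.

φ(349) = 349 − 1 = 348 = 2^2 · 3 · 29.
An element g generates (Z/349Z)^× iff g^(348/q) ≢ 1 (mod 349) for each prime q ∈ {2, 3, 29}.
219^174 ≡ 1 (mod 349)  [q = 2: ≡ 1 ✗]
219^116 ≡ 226 (mod 349)  [q = 3: ≢ 1 ✓]
219^12 ≡ 224 (mod 349)  [q = 29: ≢ 1 ✓]
The check at q = 2 fails, so 219 generates a proper subgroup.

No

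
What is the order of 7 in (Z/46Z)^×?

22

The order of 7 must divide φ(46) = φ(2)·φ(23) = 1·22 = 22 = 2 · 11.
Divisors of 22: 1, 2, 11, 22.
Check 7^d mod 46 for each divisor in increasing order:
7^1 ≡ 7 (mod 46)
7^2 ≡ 3 (mod 46)
7^11 ≡ 45 (mod 46)
7^22 ≡ 1 (mod 46) ✓
The smallest such exponent is 22, so the order of 7 is 22.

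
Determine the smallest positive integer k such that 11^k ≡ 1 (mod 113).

Since 11 ∈ (Z/113Z)^×, its order divides φ(113) = 113 − 1 = 112 = 2^4 · 7.
Divisors of 112: 1, 2, 4, 7, 8, 14, 16, 28, 56, 112.
Evaluate successive powers at the divisors of 112:
11^1 ≡ 11
11^2 ≡ 8
11^4 ≡ 64
11^7 ≡ 95
11^8 ≡ 28
11^14 ≡ 98
11^16 ≡ 106
11^28 ≡ 112
11^56 ≡ 1
Hence ord(11) = 56.

56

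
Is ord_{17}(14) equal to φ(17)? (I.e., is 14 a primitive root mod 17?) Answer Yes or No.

φ(17) = 17 − 1 = 16 = 2^4.
14 is a primitive root mod 17 iff 14^(φ(17)/q) ≢ 1 for every prime q | φ(17), i.e. q ∈ {2}.
14^8 ≡ 16 (mod 17)  [q = 2: ≢ 1 ✓]
Every test exponent gives a nontrivial residue, hence 14 generates the full group.

Yes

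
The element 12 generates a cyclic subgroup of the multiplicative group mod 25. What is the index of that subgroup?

1

Since 12 ∈ (Z/25Z)^×, its order divides φ(25) = φ(5^2) = 5·(5−1) = 20 = 2^2 · 5.
Divisors of 20: 1, 2, 4, 5, 10, 20.
Evaluate successive powers at the divisors of 20:
12^1 ≡ 12
12^2 ≡ 19
12^4 ≡ 11
12^5 ≡ 7
12^10 ≡ 24
12^20 ≡ 1
Thus |⟨12⟩| = ord(12) = 20.
The index is φ(25) / ord(12) = 20 / 20 = 1.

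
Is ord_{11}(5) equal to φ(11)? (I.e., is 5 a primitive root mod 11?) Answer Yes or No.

No

φ(11) = 11 − 1 = 10 = 2 · 5.
Test 5^(10/q) mod 11 for each prime factor q of 10:
5^5 ≡ 1 (mod 11)  [q = 2: ≡ 1 ✗]
5^2 ≡ 3 (mod 11)  [q = 5: ≢ 1 ✓]
5^5 ≡ 1 shows ord(5) | 5, strictly less than φ(11); not a primitive root.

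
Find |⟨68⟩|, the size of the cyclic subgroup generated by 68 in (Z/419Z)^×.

418

The order of 68 must divide φ(419) = 419 − 1 = 418 = 2 · 11 · 19.
Divisors of 418: 1, 2, 11, 19, 22, 38, 209, 418.
Compute 68^d (mod 419) for the divisors d until we hit 1:
68^1 ≡ 68
68^2 ≡ 15
68^11 ≡ 359
68^19 ≡ 250
68^22 ≡ 248
68^38 ≡ 69
68^209 ≡ 418
68^418 ≡ 1
The smallest such exponent is 418, so the order of 68 is 418.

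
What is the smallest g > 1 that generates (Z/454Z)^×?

φ(454) = φ(2)·φ(227) = 1·226 = 226 = 2 · 113.
g is a primitive root iff g^(226/q) ≢ 1 (mod 454) for each prime q ∈ {2, 113}.
g = 2: gcd(2, 454) = 2 > 1, not a unit — skip.
g = 3: 3^113 ≡ 1 — hits 1, so not a primitive root.
g = 4: gcd(4, 454) = 2 > 1, not a unit — skip.
g = 5: 5^113 ≡ 453; 5^2 ≡ 25 — none is 1, so 5 is a primitive root.
Hence the least primitive root of 454 is 5.

5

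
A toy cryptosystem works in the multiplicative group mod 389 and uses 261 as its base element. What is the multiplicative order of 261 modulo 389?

388

By Lagrange's theorem, ord_389(261) divides φ(389) = 389 − 1 = 388 = 2^2 · 97.
Divisors of 388: 1, 2, 4, 97, 194, 388.
Evaluate successive powers at the divisors of 388:
261^1 ≡ 261 (mod 389)
261^2 ≡ 46 (mod 389)
261^4 ≡ 171 (mod 389)
261^97 ≡ 115 (mod 389)
261^194 ≡ 388 (mod 389)
261^388 ≡ 1 (mod 389) ✓
So ord_389(261) = 388.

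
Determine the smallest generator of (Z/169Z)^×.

φ(169) = φ(13^2) = 13·(13−1) = 156 = 2^2 · 3 · 13.
Test candidates g = 2, 3, … against the prime factors q ∈ {2, 3, 13} of φ(169): g is a generator iff g^(156/q) ≢ 1 for every such q.
g = 2: 2^78 ≡ 168; 2^52 ≡ 146; 2^12 ≡ 40 — none is 1, so 2 is a primitive root.
The smallest primitive root modulo 169 is 2.

2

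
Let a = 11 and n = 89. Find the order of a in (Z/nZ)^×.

22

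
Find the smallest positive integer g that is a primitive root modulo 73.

5

φ(73) = 73 − 1 = 72 = 2^3 · 3^2.
Test candidates g = 2, 3, … against the prime factors q ∈ {2, 3} of φ(73): g is a generator iff g^(72/q) ≢ 1 for every such q.
g = 2: 2^36 ≡ 1 — hits 1, so not a primitive root.
g = 3: 3^36 ≡ 1 — hits 1, so not a primitive root.
g = 4: 4^36 ≡ 1 — hits 1, so not a primitive root.
g = 5: 5^36 ≡ 72; 5^24 ≡ 8 — none is 1, so 5 is a primitive root.
The smallest primitive root modulo 73 is 5.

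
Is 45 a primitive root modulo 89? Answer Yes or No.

No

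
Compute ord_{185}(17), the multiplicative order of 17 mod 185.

36

By Lagrange's theorem, ord_185(17) divides φ(185) = φ(5·37) = (5−1)·(37−1) = 4·36 = 144 = 2^4 · 3^2.
Divisors of 144: 1, 2, 3, 4, 6, 8, 9, 12, 16, 18, 24, 36, 48, 72, 144.
Test each divisor d:
17^1 ≡ 17
17^2 ≡ 104
17^3 ≡ 103
17^4 ≡ 86
17^6 ≡ 64
17^8 ≡ 181
17^9 ≡ 117
17^12 ≡ 26
17^16 ≡ 16
17^18 ≡ 184
17^24 ≡ 121
17^36 ≡ 1
The smallest such exponent is 36, so the order of 17 is 36.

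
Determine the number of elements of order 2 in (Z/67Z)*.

φ(67) = 67 − 1 = 66 = 2 · 3 · 11.
(Z/67Z)^× is cyclic (|G| = 66); a cyclic group of order m has exactly φ(d) elements of each order d | m, and none otherwise.
2 | 66, and φ(2) = 2 − 1 = 1.

1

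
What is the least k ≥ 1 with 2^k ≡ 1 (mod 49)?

21

Since 2 ∈ (Z/49Z)^×, its order divides φ(49) = φ(7^2) = 7·(7−1) = 42 = 2 · 3 · 7.
Divisors of 42: 1, 2, 3, 6, 7, 14, 21, 42.
Check 2^d mod 49 for each divisor in increasing order:
2^1 ≡ 2 (mod 49)
2^2 ≡ 4 (mod 49)
2^3 ≡ 8 (mod 49)
2^6 ≡ 15 (mod 49)
2^7 ≡ 30 (mod 49)
2^14 ≡ 18 (mod 49)
2^21 ≡ 1 (mod 49) ✓
The smallest such exponent is 21, so the order of 2 is 21.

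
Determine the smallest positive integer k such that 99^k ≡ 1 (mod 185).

The order of 99 must divide φ(185) = φ(5·37) = (5−1)·(37−1) = 4·36 = 144 = 2^4 · 3^2.
Divisors of 144: 1, 2, 3, 4, 6, 8, 9, 12, 16, 18, 24, 36, 48, 72, 144.
Check 99^d mod 185 for each divisor in increasing order:
99^1 ≡ 99 (mod 185)
99^2 ≡ 181 (mod 185)
99^3 ≡ 159 (mod 185)
99^4 ≡ 16 (mod 185)
99^6 ≡ 121 (mod 185)
99^8 ≡ 71 (mod 185)
99^9 ≡ 184 (mod 185)
99^12 ≡ 26 (mod 185)
99^16 ≡ 46 (mod 185)
99^18 ≡ 1 (mod 185) ✓
Hence ord(99) = 18.

18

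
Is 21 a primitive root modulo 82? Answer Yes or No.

No

φ(82) = φ(2)·φ(41) = 1·40 = 40 = 2^3 · 5.
It suffices to check that the order of 21 is not a proper divisor of 40: compute 21^(40/q) for q ∈ {2, 5}.
21^20 ≡ 1 (mod 82)  [q = 2: ≡ 1 ✗]
21^8 ≡ 37 (mod 82)  [q = 5: ≢ 1 ✓]
The check at q = 2 fails, so 21 generates a proper subgroup.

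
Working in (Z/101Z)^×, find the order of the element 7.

100

The order of 7 must divide φ(101) = 101 − 1 = 100 = 2^2 · 5^2.
Divisors of 100: 1, 2, 4, 5, 10, 20, 25, 50, 100.
Check 7^d mod 101 for each divisor in increasing order:
7^1 ≡ 7 (mod 101)
7^2 ≡ 49 (mod 101)
7^4 ≡ 78 (mod 101)
7^5 ≡ 41 (mod 101)
7^10 ≡ 65 (mod 101)
7^20 ≡ 84 (mod 101)
7^25 ≡ 10 (mod 101)
7^50 ≡ 100 (mod 101)
7^100 ≡ 1 (mod 101) ✓
So ord_101(7) = 100.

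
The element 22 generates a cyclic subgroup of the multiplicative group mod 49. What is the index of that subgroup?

6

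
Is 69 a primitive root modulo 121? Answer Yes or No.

No

φ(121) = φ(11^2) = 11·(11−1) = 110 = 2 · 5 · 11.
69 is a primitive root mod 121 iff 69^(φ(121)/q) ≢ 1 for every prime q | φ(121), i.e. q ∈ {2, 5, 11}.
69^55 ≡ 1 (mod 121)  [q = 2: ≡ 1 ✗]
69^22 ≡ 9 (mod 121)  [q = 5: ≢ 1 ✓]
69^10 ≡ 100 (mod 121)  [q = 11: ≢ 1 ✓]
The check at q = 2 fails, so 69 generates a proper subgroup.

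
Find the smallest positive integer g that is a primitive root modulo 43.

3

φ(43) = 43 − 1 = 42 = 2 · 3 · 7.
g is a primitive root iff g^(42/q) ≢ 1 (mod 43) for each prime q ∈ {2, 3, 7}.
g = 2: 2^21 ≡ 42; 2^14 ≡ 1 — hits 1, so not a primitive root.
g = 3: 3^21 ≡ 42; 3^14 ≡ 36; 3^6 ≡ 41 — none is 1, so 3 is a primitive root.
Hence the least primitive root of 43 is 3.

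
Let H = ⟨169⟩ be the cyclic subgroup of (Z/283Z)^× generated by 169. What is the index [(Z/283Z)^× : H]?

2

ord(169) | φ(283) = 283 − 1 = 282 = 2 · 3 · 47.
Divisors of 282: 1, 2, 3, 6, 47, 94, 141, 282.
Check 169^d mod 283 for each divisor in increasing order:
169^1 ≡ 169 (mod 283)
169^2 ≡ 261 (mod 283)
169^3 ≡ 244 (mod 283)
169^6 ≡ 106 (mod 283)
169^47 ≡ 44 (mod 283)
169^94 ≡ 238 (mod 283)
169^141 ≡ 1 (mod 283) ✓
So ord_283(169) = 141, hence |⟨169⟩| = 141.
[(Z/283Z)^× : ⟨169⟩] = 282/141 = 2.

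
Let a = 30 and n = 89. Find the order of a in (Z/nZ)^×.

88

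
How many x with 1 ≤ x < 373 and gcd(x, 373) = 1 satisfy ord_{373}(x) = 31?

30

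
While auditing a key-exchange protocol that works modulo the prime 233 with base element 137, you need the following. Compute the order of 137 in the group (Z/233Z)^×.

ord(137) | φ(233) = 233 − 1 = 232 = 2^3 · 29.
Divisors of 232: 1, 2, 4, 8, 29, 58, 116, 232.
Test each divisor d:
137^1 ≡ 137 (mod 233)
137^2 ≡ 129 (mod 233)
137^4 ≡ 98 (mod 233)
137^8 ≡ 51 (mod 233)
137^29 ≡ 12 (mod 233)
137^58 ≡ 144 (mod 233)
137^116 ≡ 232 (mod 233)
137^232 ≡ 1 (mod 233) ✓
Hence ord(137) = 232.

232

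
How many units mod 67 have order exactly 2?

φ(67) = 67 − 1 = 66 = 2 · 3 · 11.
(Z/67Z)^× is cyclic (|G| = 66); a cyclic group of order m has exactly φ(d) elements of each order d | m, and none otherwise.
2 | 66, and φ(2) = 2 − 1 = 1.

1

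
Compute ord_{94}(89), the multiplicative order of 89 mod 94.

23

By Lagrange's theorem, ord_94(89) divides φ(94) = φ(2)·φ(47) = 1·46 = 46 = 2 · 23.
Divisors of 46: 1, 2, 23, 46.
Test each divisor d:
89^1 ≡ 89
89^2 ≡ 25
89^23 ≡ 1
Therefore the multiplicative order of 89 modulo 94 is 23.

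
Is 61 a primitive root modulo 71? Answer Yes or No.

Yes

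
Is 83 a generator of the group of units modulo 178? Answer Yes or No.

φ(178) = φ(2)·φ(89) = 1·88 = 88 = 2^3 · 11.
An element g generates (Z/178Z)^× iff g^(88/q) ≢ 1 (mod 178) for each prime q ∈ {2, 11}.
83^44 ≡ 177 (mod 178)  [q = 2: ≢ 1 ✓]
83^8 ≡ 97 (mod 178)  [q = 11: ≢ 1 ✓]
None equal 1, so ord_178(83) = 88: 83 is a primitive root.

Yes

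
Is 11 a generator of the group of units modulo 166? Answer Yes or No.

No

φ(166) = φ(2)·φ(83) = 1·82 = 82 = 2 · 41.
An element g generates (Z/166Z)^× iff g^(82/q) ≢ 1 (mod 166) for each prime q ∈ {2, 41}.
11^41 ≡ 1 (mod 166)  [q = 2: ≡ 1 ✗]
11^2 ≡ 121 (mod 166)  [q = 41: ≢ 1 ✓]
The check at q = 2 fails, so 11 generates a proper subgroup.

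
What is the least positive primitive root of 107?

2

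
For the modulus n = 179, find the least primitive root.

2

φ(179) = 179 − 1 = 178 = 2 · 89.
Test candidates g = 2, 3, … against the prime factors q ∈ {2, 89} of φ(179): g is a generator iff g^(178/q) ≢ 1 for every such q.
g = 2: 2^89 ≡ 178; 2^2 ≡ 4 — none is 1, so 2 is a primitive root.
Hence the least primitive root of 179 is 2.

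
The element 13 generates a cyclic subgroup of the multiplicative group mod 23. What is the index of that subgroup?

2

By Lagrange's theorem, ord_23(13) divides φ(23) = 23 − 1 = 22 = 2 · 11.
Divisors of 22: 1, 2, 11, 22.
Evaluate successive powers at the divisors of 22:
13^1 ≡ 13
13^2 ≡ 8
13^11 ≡ 1
The order of 13 is 11, so the subgroup it generates has 11 elements.
[(Z/23Z)^× : ⟨13⟩] = 22/11 = 2.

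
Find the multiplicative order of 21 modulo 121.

22

Since 21 ∈ (Z/121Z)^×, its order divides φ(121) = φ(11^2) = 11·(11−1) = 110 = 2 · 5 · 11.
Divisors of 110: 1, 2, 5, 10, 11, 22, 55, 110.
Compute 21^d (mod 121) for the divisors d until we hit 1:
21^1 ≡ 21 (mod 121)
21^2 ≡ 78 (mod 121)
21^5 ≡ 109 (mod 121)
21^10 ≡ 23 (mod 121)
21^11 ≡ 120 (mod 121)
21^22 ≡ 1 (mod 121) ✓
The smallest such exponent is 22, so the order of 21 is 22.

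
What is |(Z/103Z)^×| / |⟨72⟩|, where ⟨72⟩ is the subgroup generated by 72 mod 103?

6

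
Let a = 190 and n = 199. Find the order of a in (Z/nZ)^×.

198

ord(190) | φ(199) = 199 − 1 = 198 = 2 · 3^2 · 11.
Divisors of 198: 1, 2, 3, 6, 9, 11, 18, 22, 33, 66, 99, 198.
Evaluate successive powers at the divisors of 198:
190^1 ≡ 190 (mod 199)
190^2 ≡ 81 (mod 199)
190^3 ≡ 67 (mod 199)
190^6 ≡ 111 (mod 199)
190^9 ≡ 74 (mod 199)
190^11 ≡ 24 (mod 199)
190^18 ≡ 103 (mod 199)
190^22 ≡ 178 (mod 199)
190^33 ≡ 93 (mod 199)
190^66 ≡ 92 (mod 199)
190^99 ≡ 198 (mod 199)
190^198 ≡ 1 (mod 199) ✓
Hence ord(190) = 198.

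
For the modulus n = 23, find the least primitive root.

5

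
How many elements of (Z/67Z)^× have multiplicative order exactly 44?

0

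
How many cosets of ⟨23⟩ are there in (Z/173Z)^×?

4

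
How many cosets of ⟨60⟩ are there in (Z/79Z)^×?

1

The order of 60 must divide φ(79) = 79 − 1 = 78 = 2 · 3 · 13.
Divisors of 78: 1, 2, 3, 6, 13, 26, 39, 78.
Evaluate successive powers at the divisors of 78:
60^1 ≡ 60 (mod 79)
60^2 ≡ 45 (mod 79)
60^3 ≡ 14 (mod 79)
60^6 ≡ 38 (mod 79)
60^13 ≡ 56 (mod 79)
60^26 ≡ 55 (mod 79)
60^39 ≡ 78 (mod 79)
60^78 ≡ 1 (mod 79) ✓
So ord_79(60) = 78, hence |⟨60⟩| = 78.
[(Z/79Z)^× : ⟨60⟩] = 78/78 = 1.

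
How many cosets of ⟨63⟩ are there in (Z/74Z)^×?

12

By Lagrange's theorem, ord_74(63) divides φ(74) = φ(2)·φ(37) = 1·36 = 36 = 2^2 · 3^2.
Divisors of 36: 1, 2, 3, 4, 6, 9, 12, 18, 36.
Test each divisor d:
63^1 ≡ 63
63^2 ≡ 47
63^3 ≡ 1
So ord_74(63) = 3, hence |⟨63⟩| = 3.
The index is φ(74) / ord(63) = 36 / 3 = 12.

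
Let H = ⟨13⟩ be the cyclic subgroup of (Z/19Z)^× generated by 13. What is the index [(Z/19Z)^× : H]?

1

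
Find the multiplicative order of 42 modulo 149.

74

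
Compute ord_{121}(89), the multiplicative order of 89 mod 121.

11

By Lagrange's theorem, ord_121(89) divides φ(121) = φ(11^2) = 11·(11−1) = 110 = 2 · 5 · 11.
Divisors of 110: 1, 2, 5, 10, 11, 22, 55, 110.
Evaluate successive powers at the divisors of 110:
89^1 ≡ 89
89^2 ≡ 56
89^5 ≡ 78
89^10 ≡ 34
89^11 ≡ 1
Therefore the multiplicative order of 89 modulo 121 is 11.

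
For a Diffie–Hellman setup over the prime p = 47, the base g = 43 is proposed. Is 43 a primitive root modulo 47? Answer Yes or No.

Yes

φ(47) = 47 − 1 = 46 = 2 · 23.
It suffices to check that the order of 43 is not a proper divisor of 46: compute 43^(46/q) for q ∈ {2, 23}.
43^23 ≡ 46 (mod 47)  [q = 2: ≢ 1 ✓]
43^2 ≡ 16 (mod 47)  [q = 23: ≢ 1 ✓]
None equal 1, so ord_47(43) = 46: 43 is a primitive root.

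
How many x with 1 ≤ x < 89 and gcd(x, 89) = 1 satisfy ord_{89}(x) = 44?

20

φ(89) = 89 − 1 = 88 = 2^3 · 11.
Since (Z/89Z)^× is cyclic of order 88, the number of elements of order d is φ(d) when d | 88 and 0 otherwise.
44 = 2^2 · 11 divides 88, and φ(44) = 20.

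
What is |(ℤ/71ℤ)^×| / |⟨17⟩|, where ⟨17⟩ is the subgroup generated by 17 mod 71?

7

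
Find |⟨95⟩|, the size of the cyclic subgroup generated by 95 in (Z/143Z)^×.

30

Since 95 ∈ (Z/143Z)^×, its order divides φ(143) = φ(11·13) = (11−1)·(13−1) = 10·12 = 120 = 2^3 · 3 · 5.
Divisors of 120: 1, 2, 3, 4, 5, 6, 8, 10, 12, 15, 20, 24, 30, 40, 60, 120.
Evaluate successive powers at the divisors of 120:
95^1 ≡ 95
95^2 ≡ 16
95^3 ≡ 90
95^4 ≡ 113
95^5 ≡ 10
95^6 ≡ 92
95^8 ≡ 42
95^10 ≡ 100
95^12 ≡ 27
95^15 ≡ 142
95^20 ≡ 133
95^24 ≡ 14
95^30 ≡ 1
So ord_143(95) = 30.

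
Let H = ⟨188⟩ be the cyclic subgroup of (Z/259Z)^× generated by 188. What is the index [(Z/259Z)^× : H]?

ord(188) | φ(259) = φ(7·37) = (7−1)·(37−1) = 6·36 = 216 = 2^3 · 3^3.
Divisors of 216: 1, 2, 3, 4, 6, 8, 9, 12, 18, 24, 27, 36, 54, 72, 108, 216.
Compute 188^d (mod 259) for the divisors d until we hit 1:
188^1 ≡ 188 (mod 259)
188^2 ≡ 120 (mod 259)
188^3 ≡ 27 (mod 259)
188^4 ≡ 155 (mod 259)
188^6 ≡ 211 (mod 259)
188^8 ≡ 197 (mod 259)
188^9 ≡ 258 (mod 259)
188^12 ≡ 232 (mod 259)
188^18 ≡ 1 (mod 259) ✓
Thus |⟨188⟩| = ord(188) = 18.
Index = |(Z/259Z)^×| / |⟨188⟩| = 216 / 18 = 12.

12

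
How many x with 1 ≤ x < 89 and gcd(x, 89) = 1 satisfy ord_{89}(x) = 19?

0

φ(89) = 89 − 1 = 88 = 2^3 · 11.
Since (Z/89Z)^× is cyclic of order 88, the number of elements of order d is φ(d) when d | 88 and 0 otherwise.
19 does not divide 88, so no element of (Z/89Z)^× has order 19.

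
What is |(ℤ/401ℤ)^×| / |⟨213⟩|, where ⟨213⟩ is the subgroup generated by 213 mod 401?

10

By Lagrange's theorem, ord_401(213) divides φ(401) = 401 − 1 = 400 = 2^4 · 5^2.
Divisors of 400: 1, 2, 4, 5, 8, 10, 16, 20, 25, 40, 50, 80, 100, 200, 400.
Check 213^d mod 401 for each divisor in increasing order:
213^1 ≡ 213 (mod 401)
213^2 ≡ 56 (mod 401)
213^4 ≡ 329 (mod 401)
213^5 ≡ 303 (mod 401)
213^8 ≡ 372 (mod 401)
213^10 ≡ 381 (mod 401)
213^16 ≡ 39 (mod 401)
213^20 ≡ 400 (mod 401)
213^25 ≡ 98 (mod 401)
213^40 ≡ 1 (mod 401) ✓
The order of 213 is 40, so the subgroup it generates has 40 elements.
The index is φ(401) / ord(213) = 400 / 40 = 10.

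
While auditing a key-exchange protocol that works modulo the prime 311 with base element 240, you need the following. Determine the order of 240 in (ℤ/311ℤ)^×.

Since 240 ∈ (Z/311Z)^×, its order divides φ(311) = 311 − 1 = 310 = 2 · 5 · 31.
Divisors of 310: 1, 2, 5, 10, 31, 62, 155, 310.
Compute 240^d (mod 311) for the divisors d until we hit 1:
240^1 ≡ 240 (mod 311)
240^2 ≡ 65 (mod 311)
240^5 ≡ 140 (mod 311)
240^10 ≡ 7 (mod 311)
240^31 ≡ 216 (mod 311)
240^62 ≡ 6 (mod 311)
240^155 ≡ 1 (mod 311) ✓
Hence ord(240) = 155.

155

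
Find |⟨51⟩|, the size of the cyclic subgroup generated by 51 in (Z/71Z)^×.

14

Since 51 ∈ (Z/71Z)^×, its order divides φ(71) = 71 − 1 = 70 = 2 · 5 · 7.
Divisors of 70: 1, 2, 5, 7, 10, 14, 35, 70.
Compute 51^d (mod 71) for the divisors d until we hit 1:
51^1 ≡ 51 (mod 71)
51^2 ≡ 45 (mod 71)
51^5 ≡ 41 (mod 71)
51^7 ≡ 70 (mod 71)
51^10 ≡ 48 (mod 71)
51^14 ≡ 1 (mod 71) ✓
The smallest such exponent is 14, so the order of 51 is 14.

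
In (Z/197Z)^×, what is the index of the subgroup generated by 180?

1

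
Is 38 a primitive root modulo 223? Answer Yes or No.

No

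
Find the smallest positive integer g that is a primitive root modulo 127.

3

φ(127) = 127 − 1 = 126 = 2 · 3^2 · 7.
Test candidates g = 2, 3, … against the prime factors q ∈ {2, 3, 7} of φ(127): g is a generator iff g^(126/q) ≢ 1 for every such q.
g = 2: 2^63 ≡ 1 — hits 1, so not a primitive root.
g = 3: 3^63 ≡ 126; 3^42 ≡ 107; 3^18 ≡ 4 — none is 1, so 3 is a primitive root.
Hence the least primitive root of 127 is 3.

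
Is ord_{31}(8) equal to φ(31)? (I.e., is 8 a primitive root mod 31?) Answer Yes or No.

φ(31) = 31 − 1 = 30 = 2 · 3 · 5.
8 is a primitive root mod 31 iff 8^(φ(31)/q) ≢ 1 for every prime q | φ(31), i.e. q ∈ {2, 3, 5}.
8^15 ≡ 1 (mod 31)  [q = 2: ≡ 1 ✗]
8^10 ≡ 1 (mod 31)  [q = 3: ≡ 1 ✗]
8^6 ≡ 8 (mod 31)  [q = 5: ≢ 1 ✓]
Since 8^15 ≡ 1, the order of 8 divides 15 < 30, so 8 is not a primitive root.

No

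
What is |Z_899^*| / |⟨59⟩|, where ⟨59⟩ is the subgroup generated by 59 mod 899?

56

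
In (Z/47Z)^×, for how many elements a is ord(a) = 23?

22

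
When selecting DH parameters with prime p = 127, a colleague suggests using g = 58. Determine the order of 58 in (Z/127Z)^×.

ord(58) | φ(127) = 127 − 1 = 126 = 2 · 3^2 · 7.
Divisors of 126: 1, 2, 3, 6, 7, 9, 14, 18, 21, 42, 63, 126.
Compute 58^d (mod 127) for the divisors d until we hit 1:
58^1 ≡ 58 (mod 127)
58^2 ≡ 62 (mod 127)
58^3 ≡ 40 (mod 127)
58^6 ≡ 76 (mod 127)
58^7 ≡ 90 (mod 127)
58^9 ≡ 119 (mod 127)
58^14 ≡ 99 (mod 127)
58^18 ≡ 64 (mod 127)
58^21 ≡ 20 (mod 127)
58^42 ≡ 19 (mod 127)
58^63 ≡ 126 (mod 127)
58^126 ≡ 1 (mod 127) ✓
So ord_127(58) = 126.

126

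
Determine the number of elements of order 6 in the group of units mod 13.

φ(13) = 13 − 1 = 12 = 2^2 · 3.
Since (Z/13Z)^× is cyclic of order 12, the number of elements of order d is φ(d) when d | 12 and 0 otherwise.
6 = 2 · 3 divides 12, and φ(6) = 2.

2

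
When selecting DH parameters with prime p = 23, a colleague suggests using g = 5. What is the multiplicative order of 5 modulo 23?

22

By Lagrange's theorem, ord_23(5) divides φ(23) = 23 − 1 = 22 = 2 · 11.
Divisors of 22: 1, 2, 11, 22.
Check 5^d mod 23 for each divisor in increasing order:
5^1 ≡ 5 (mod 23)
5^2 ≡ 2 (mod 23)
5^11 ≡ 22 (mod 23)
5^22 ≡ 1 (mod 23) ✓
Therefore the multiplicative order of 5 modulo 23 is 22.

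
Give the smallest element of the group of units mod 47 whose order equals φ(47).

5

φ(47) = 47 − 1 = 46 = 2 · 23.
g is a primitive root iff g^(46/q) ≢ 1 (mod 47) for each prime q ∈ {2, 23}.
g = 2: 2^23 ≡ 1 — hits 1, so not a primitive root.
g = 3: 3^23 ≡ 1 — hits 1, so not a primitive root.
g = 4: 4^23 ≡ 1 — hits 1, so not a primitive root.
g = 5: 5^23 ≡ 46; 5^2 ≡ 25 — none is 1, so 5 is a primitive root.
The smallest primitive root modulo 47 is 5.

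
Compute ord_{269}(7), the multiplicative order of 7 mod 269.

268

Since 7 ∈ (Z/269Z)^×, its order divides φ(269) = 269 − 1 = 268 = 2^2 · 67.
Divisors of 268: 1, 2, 4, 67, 134, 268.
Check 7^d mod 269 for each divisor in increasing order:
7^1 ≡ 7
7^2 ≡ 49
7^4 ≡ 249
7^67 ≡ 82
7^134 ≡ 268
7^268 ≡ 1
Hence ord(7) = 268.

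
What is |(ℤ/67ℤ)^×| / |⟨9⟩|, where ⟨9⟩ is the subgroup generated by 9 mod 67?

6

Since 9 ∈ (Z/67Z)^×, its order divides φ(67) = 67 − 1 = 66 = 2 · 3 · 11.
Divisors of 66: 1, 2, 3, 6, 11, 22, 33, 66.
Evaluate successive powers at the divisors of 66:
9^1 ≡ 9
9^2 ≡ 14
9^3 ≡ 59
9^6 ≡ 64
9^11 ≡ 1
The order of 9 is 11, so the subgroup it generates has 11 elements.
Index = |(Z/67Z)^×| / |⟨9⟩| = 66 / 11 = 6.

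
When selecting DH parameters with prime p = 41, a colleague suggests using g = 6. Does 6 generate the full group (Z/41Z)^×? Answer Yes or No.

φ(41) = 41 − 1 = 40 = 2^3 · 5.
6 is a primitive root mod 41 iff 6^(φ(41)/q) ≢ 1 for every prime q | φ(41), i.e. q ∈ {2, 5}.
6^20 ≡ 40 (mod 41)  [q = 2: ≢ 1 ✓]
6^8 ≡ 10 (mod 41)  [q = 5: ≢ 1 ✓]
All checks pass, so 6 has order 40 and is a primitive root modulo 41.

Yes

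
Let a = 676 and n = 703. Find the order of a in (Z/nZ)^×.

3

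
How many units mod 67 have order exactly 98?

0

φ(67) = 67 − 1 = 66 = 2 · 3 · 11.
Since (Z/67Z)^× is cyclic of order 66, the number of elements of order d is φ(d) when d | 66 and 0 otherwise.
Here 66 is not a multiple of 98, so there are no elements of order 98.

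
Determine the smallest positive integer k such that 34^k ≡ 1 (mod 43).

By Lagrange's theorem, ord_43(34) divides φ(43) = 43 − 1 = 42 = 2 · 3 · 7.
Divisors of 42: 1, 2, 3, 6, 7, 14, 21, 42.
Check 34^d mod 43 for each divisor in increasing order:
34^1 ≡ 34 (mod 43)
34^2 ≡ 38 (mod 43)
34^3 ≡ 2 (mod 43)
34^6 ≡ 4 (mod 43)
34^7 ≡ 7 (mod 43)
34^14 ≡ 6 (mod 43)
34^21 ≡ 42 (mod 43)
34^42 ≡ 1 (mod 43) ✓
Therefore the multiplicative order of 34 modulo 43 is 42.

42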